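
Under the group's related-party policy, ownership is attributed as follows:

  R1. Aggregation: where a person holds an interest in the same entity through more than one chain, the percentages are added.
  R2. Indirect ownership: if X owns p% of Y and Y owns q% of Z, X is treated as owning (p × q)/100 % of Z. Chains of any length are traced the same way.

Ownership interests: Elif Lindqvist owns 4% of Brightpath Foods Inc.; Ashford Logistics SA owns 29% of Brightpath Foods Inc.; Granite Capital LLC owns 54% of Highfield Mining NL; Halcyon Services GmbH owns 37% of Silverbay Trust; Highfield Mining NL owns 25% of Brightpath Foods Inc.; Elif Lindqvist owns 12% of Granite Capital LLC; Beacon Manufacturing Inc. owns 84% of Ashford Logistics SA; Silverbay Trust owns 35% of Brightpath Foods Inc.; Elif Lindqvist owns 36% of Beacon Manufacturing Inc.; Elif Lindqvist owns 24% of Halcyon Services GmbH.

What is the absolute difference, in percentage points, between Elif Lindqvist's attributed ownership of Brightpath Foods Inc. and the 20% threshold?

2.5024

Chain via Granite Capital LLC → Highfield Mining NL (R2): 12% × 54% × 25% = 1.62% of Brightpath Foods Inc.
Chain via Beacon Manufacturing Inc. → Ashford Logistics SA (R2): 36% × 84% × 29% = 8.7696% of Brightpath Foods Inc.
Chain via Halcyon Services GmbH → Silverbay Trust (R2): 24% × 37% × 35% = 3.108% of Brightpath Foods Inc.
Direct interest in Brightpath Foods Inc: 4%.
Aggregating (R1): 1.62% + 8.7696% + 3.108% + 4% = 17.4976%.
17.4976% falls short of the 20% threshold by 2.5024 percentage points.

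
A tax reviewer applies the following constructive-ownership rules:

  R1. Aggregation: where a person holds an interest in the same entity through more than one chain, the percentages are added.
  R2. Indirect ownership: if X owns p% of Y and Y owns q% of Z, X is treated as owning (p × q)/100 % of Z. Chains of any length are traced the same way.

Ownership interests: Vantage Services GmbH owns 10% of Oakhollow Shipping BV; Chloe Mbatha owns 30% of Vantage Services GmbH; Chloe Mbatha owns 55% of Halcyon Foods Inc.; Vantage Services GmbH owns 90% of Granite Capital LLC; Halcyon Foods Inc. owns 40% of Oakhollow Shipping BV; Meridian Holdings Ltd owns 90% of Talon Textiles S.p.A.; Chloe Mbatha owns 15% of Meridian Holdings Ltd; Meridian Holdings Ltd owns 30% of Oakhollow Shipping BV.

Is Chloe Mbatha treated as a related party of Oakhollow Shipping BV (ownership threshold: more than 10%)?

Yes

Chain via Meridian Holdings Ltd (R2): 15% × 30% = 4.5% of Oakhollow Shipping BV.
Chain via Halcyon Foods Inc. (R2): 55% × 40% = 22% of Oakhollow Shipping BV.
Chain via Vantage Services GmbH (R2): 30% × 10% = 3% of Oakhollow Shipping BV.
Aggregating (R1): 4.5% + 22% + 3% = 29.5%.
29.5% exceeds the 10% threshold, so Chloe is a related party to Oakhollow Shipping BV.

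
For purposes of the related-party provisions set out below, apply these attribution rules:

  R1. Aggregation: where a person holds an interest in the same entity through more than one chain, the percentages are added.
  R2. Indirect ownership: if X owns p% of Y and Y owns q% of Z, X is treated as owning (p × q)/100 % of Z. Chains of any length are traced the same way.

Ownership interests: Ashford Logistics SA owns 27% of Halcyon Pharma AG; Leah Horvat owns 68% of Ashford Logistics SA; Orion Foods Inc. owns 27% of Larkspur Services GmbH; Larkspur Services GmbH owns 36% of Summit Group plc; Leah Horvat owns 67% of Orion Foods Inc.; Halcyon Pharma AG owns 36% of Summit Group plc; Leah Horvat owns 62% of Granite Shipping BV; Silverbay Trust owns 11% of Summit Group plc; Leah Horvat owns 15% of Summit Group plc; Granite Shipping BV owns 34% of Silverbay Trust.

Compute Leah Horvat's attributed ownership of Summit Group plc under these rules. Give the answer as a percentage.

Chain via Orion Foods Inc. → Larkspur Services GmbH (R2): 67% × 27% × 36% = 6.5124% of Summit Group plc.
Chain via Ashford Logistics SA → Halcyon Pharma AG (R2): 68% × 27% × 36% = 6.6096% of Summit Group plc.
Chain via Granite Shipping BV → Silverbay Trust (R2): 62% × 34% × 11% = 2.3188% of Summit Group plc.
Direct interest in Summit Group plc: 15%.
Aggregating (R1): 6.5124% + 6.6096% + 2.3188% + 15% = 30.4408%.

30.4408%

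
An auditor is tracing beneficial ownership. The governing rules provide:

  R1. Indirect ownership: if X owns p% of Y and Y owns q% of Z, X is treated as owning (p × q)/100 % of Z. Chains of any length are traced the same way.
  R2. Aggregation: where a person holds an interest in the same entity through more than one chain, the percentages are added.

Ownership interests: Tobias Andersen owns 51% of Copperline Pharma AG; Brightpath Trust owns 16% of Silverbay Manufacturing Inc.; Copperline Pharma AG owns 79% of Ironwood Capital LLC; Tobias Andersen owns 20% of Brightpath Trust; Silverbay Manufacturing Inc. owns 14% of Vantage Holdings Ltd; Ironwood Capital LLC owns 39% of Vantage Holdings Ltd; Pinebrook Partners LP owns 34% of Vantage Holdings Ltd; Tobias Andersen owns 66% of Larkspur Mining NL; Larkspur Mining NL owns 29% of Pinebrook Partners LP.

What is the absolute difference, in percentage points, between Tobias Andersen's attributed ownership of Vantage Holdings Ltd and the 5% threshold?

17.6687

Chain via Larkspur Mining NL → Pinebrook Partners LP (R1): 66% × 29% × 34% = 6.5076% of Vantage Holdings Ltd.
Chain via Copperline Pharma AG → Ironwood Capital LLC (R1): 51% × 79% × 39% = 15.7131% of Vantage Holdings Ltd.
Chain via Brightpath Trust → Silverbay Manufacturing Inc. (R1): 20% × 16% × 14% = 0.448% of Vantage Holdings Ltd.
Aggregating (R2): 6.5076% + 15.7131% + 0.448% = 22.6687%.
22.6687% exceeds the 5% threshold by 17.6687 percentage points.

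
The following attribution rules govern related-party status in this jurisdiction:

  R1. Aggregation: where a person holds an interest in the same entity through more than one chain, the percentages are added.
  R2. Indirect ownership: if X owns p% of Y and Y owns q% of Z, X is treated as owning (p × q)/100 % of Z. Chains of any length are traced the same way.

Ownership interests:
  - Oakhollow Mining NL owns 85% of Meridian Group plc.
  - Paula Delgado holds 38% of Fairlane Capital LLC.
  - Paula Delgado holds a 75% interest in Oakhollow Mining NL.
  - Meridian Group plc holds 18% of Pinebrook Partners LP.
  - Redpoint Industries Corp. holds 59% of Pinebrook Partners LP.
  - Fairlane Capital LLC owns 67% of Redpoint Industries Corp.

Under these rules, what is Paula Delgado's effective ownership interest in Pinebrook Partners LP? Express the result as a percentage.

26.4964%

Chain via Oakhollow Mining NL → Meridian Group plc (R2): 75% × 85% × 18% = 11.475% of Pinebrook Partners LP.
Chain via Fairlane Capital LLC → Redpoint Industries Corp. (R2): 38% × 67% × 59% = 15.0214% of Pinebrook Partners LP.
Aggregating (R1): 11.475% + 15.0214% = 26.4964%.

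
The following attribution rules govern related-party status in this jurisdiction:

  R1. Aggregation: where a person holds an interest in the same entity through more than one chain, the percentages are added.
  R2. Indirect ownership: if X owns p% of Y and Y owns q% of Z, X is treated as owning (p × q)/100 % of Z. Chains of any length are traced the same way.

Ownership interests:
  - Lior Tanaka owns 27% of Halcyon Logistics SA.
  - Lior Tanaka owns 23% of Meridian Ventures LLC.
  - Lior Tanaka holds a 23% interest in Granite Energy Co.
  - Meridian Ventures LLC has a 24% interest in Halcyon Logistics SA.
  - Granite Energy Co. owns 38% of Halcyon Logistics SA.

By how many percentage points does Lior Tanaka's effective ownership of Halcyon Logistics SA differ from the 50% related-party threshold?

8.74

Chain via Granite Energy Co. (R2): 23% × 38% = 8.74% of Halcyon Logistics SA.
Chain via Meridian Ventures LLC (R2): 23% × 24% = 5.52% of Halcyon Logistics SA.
Direct interest in Halcyon Logistics SA: 27%.
Aggregating (R1): 8.74% + 5.52% + 27% = 41.26%.
41.26% falls short of the 50% threshold by 8.74 percentage points.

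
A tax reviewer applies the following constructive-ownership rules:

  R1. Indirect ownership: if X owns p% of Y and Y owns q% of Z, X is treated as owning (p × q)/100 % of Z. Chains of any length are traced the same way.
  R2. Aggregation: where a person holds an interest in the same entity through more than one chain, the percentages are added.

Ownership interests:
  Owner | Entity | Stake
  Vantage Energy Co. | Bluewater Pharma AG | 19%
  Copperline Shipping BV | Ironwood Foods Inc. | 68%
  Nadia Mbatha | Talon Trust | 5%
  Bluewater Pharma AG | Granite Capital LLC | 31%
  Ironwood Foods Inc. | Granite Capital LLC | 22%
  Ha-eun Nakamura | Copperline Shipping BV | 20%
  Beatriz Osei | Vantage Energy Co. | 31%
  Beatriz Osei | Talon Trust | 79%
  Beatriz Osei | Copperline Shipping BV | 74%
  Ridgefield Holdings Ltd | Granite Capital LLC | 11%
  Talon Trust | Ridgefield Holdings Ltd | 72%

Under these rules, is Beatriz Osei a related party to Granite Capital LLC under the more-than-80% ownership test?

Chain via Vantage Energy Co. → Bluewater Pharma AG (R1): 31% × 19% × 31% = 1.8259% of Granite Capital LLC.
Chain via Copperline Shipping BV → Ironwood Foods Inc. (R1): 74% × 68% × 22% = 11.0704% of Granite Capital LLC.
Chain via Talon Trust → Ridgefield Holdings Ltd (R1): 79% × 72% × 11% = 6.2568% of Granite Capital LLC.
Aggregating (R2): 1.8259% + 11.0704% + 6.2568% = 19.1531%.
19.1531% does not exceed the 80% threshold, so Beatriz is not a related party to Granite Capital LLC.

No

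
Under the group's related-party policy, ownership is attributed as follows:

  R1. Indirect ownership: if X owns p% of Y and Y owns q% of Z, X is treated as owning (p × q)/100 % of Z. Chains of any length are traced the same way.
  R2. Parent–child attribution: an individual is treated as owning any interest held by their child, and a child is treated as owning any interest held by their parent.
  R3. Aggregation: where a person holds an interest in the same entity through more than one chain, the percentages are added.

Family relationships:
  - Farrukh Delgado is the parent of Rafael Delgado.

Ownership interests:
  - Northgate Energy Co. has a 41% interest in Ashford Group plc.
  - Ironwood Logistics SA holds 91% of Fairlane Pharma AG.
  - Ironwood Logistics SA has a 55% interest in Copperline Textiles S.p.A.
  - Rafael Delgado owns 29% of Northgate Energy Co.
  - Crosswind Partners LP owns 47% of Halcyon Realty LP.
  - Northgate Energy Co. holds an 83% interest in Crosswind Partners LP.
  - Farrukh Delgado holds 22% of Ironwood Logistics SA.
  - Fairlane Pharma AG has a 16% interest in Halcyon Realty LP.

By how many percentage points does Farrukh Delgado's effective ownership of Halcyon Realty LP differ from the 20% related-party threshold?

By parent–child attribution (R2), Farrukh Delgado is treated as owning Rafael Delgado's 29% interest in Northgate Energy Co.
Chain via Ironwood Logistics SA → Fairlane Pharma AG (R1): 22% × 91% × 16% = 3.2032% of Halcyon Realty LP.
Chain via Northgate Energy Co. → Crosswind Partners LP (R1): 29% × 83% × 47% = 11.3129% of Halcyon Realty LP.
Aggregating (R3): 3.2032% + 11.3129% = 14.5161%.
14.5161% falls short of the 20% threshold by 5.4839 percentage points.

5.4839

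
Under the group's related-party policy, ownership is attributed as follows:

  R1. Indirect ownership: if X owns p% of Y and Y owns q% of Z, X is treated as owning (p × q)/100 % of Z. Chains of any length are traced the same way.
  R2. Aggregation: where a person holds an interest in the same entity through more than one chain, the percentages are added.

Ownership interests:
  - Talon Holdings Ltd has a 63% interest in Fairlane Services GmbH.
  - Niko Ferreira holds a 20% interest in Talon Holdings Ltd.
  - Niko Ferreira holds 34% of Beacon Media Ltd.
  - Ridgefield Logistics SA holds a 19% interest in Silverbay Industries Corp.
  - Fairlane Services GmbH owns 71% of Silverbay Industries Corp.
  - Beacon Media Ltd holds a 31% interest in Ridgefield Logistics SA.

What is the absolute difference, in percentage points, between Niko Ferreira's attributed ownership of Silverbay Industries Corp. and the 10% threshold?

0.9486

Chain via Beacon Media Ltd → Ridgefield Logistics SA (R1): 34% × 31% × 19% = 2.0026% of Silverbay Industries Corp.
Chain via Talon Holdings Ltd → Fairlane Services GmbH (R1): 20% × 63% × 71% = 8.946% of Silverbay Industries Corp.
Aggregating (R2): 2.0026% + 8.946% = 10.9486%.
10.9486% exceeds the 10% threshold by 0.9486 percentage points.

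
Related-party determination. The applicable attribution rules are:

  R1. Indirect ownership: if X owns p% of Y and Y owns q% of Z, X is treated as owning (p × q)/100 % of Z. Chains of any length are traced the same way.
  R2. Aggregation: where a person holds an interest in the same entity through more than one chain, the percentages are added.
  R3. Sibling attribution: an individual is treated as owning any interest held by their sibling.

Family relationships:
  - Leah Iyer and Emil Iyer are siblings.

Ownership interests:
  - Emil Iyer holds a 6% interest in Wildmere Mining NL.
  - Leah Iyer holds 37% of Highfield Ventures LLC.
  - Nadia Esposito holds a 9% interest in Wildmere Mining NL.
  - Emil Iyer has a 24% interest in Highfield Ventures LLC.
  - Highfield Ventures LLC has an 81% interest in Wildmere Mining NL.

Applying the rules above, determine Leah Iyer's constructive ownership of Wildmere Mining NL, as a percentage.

55.41%

By sibling attribution (R3), Leah Iyer is treated as also owning Emil Iyer's interest in Highfield Ventures LLC, giving 37% + 24% = 61%.
By sibling attribution (R3), Leah Iyer is treated as owning Emil Iyer's 6% interest in Wildmere Mining NL.
Chain via Highfield Ventures LLC (R1): 61% × 81% = 49.41% of Wildmere Mining NL.
Direct interest in Wildmere Mining NL: 6%.
Aggregating (R2): 49.41% + 6% = 55.41%.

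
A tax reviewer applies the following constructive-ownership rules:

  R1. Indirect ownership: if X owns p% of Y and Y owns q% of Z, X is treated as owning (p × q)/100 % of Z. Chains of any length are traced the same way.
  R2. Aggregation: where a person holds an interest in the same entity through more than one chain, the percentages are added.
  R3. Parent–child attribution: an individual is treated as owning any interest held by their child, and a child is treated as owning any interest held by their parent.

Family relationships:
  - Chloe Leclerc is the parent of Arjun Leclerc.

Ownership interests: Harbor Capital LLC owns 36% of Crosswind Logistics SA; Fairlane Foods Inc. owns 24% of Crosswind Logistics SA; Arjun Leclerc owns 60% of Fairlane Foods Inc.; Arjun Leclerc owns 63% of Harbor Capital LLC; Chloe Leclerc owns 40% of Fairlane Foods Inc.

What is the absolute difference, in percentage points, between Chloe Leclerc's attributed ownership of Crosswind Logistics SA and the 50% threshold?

By parent–child attribution (R3), Chloe Leclerc is treated as also owning Arjun Leclerc's interest in Fairlane Foods Inc, giving 40% + 60% = 100%.
By parent–child attribution (R3), Chloe Leclerc is treated as owning Arjun Leclerc's 63% interest in Harbor Capital LLC.
Chain via Fairlane Foods Inc. (R1): 100% × 24% = 24% of Crosswind Logistics SA.
Chain via Harbor Capital LLC (R1): 63% × 36% = 22.68% of Crosswind Logistics SA.
Aggregating (R2): 24% + 22.68% = 46.68%.
46.68% falls short of the 50% threshold by 3.32 percentage points.

3.32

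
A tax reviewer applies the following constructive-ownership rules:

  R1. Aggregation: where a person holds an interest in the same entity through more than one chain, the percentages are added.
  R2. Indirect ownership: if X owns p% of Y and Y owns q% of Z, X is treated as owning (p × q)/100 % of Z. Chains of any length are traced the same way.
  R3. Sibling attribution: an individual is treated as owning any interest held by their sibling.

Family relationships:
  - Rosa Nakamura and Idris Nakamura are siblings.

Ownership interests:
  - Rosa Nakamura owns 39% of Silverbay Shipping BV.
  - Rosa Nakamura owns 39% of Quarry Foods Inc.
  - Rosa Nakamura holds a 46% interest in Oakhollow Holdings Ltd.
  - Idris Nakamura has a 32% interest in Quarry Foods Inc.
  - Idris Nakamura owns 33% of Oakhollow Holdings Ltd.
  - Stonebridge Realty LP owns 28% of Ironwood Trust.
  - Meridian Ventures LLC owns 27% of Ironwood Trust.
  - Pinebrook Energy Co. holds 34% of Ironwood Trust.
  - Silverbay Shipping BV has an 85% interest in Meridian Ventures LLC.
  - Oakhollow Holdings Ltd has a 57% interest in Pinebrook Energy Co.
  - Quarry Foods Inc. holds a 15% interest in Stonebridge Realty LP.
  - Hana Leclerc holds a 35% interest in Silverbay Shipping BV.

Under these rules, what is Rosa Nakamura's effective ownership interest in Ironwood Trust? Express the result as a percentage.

27.2427%

By sibling attribution (R3), Rosa Nakamura is treated as also owning Idris Nakamura's interest in Oakhollow Holdings Ltd, giving 46% + 33% = 79%.
By sibling attribution (R3), Rosa Nakamura is treated as also owning Idris Nakamura's interest in Quarry Foods Inc, giving 39% + 32% = 71%.
Chain via Oakhollow Holdings Ltd → Pinebrook Energy Co. (R2): 79% × 57% × 34% = 15.3102% of Ironwood Trust.
Chain via Quarry Foods Inc. → Stonebridge Realty LP (R2): 71% × 15% × 28% = 2.982% of Ironwood Trust.
Chain via Silverbay Shipping BV → Meridian Ventures LLC (R2): 39% × 85% × 27% = 8.9505% of Ironwood Trust.
Aggregating (R1): 15.3102% + 2.982% + 8.9505% = 27.2427%.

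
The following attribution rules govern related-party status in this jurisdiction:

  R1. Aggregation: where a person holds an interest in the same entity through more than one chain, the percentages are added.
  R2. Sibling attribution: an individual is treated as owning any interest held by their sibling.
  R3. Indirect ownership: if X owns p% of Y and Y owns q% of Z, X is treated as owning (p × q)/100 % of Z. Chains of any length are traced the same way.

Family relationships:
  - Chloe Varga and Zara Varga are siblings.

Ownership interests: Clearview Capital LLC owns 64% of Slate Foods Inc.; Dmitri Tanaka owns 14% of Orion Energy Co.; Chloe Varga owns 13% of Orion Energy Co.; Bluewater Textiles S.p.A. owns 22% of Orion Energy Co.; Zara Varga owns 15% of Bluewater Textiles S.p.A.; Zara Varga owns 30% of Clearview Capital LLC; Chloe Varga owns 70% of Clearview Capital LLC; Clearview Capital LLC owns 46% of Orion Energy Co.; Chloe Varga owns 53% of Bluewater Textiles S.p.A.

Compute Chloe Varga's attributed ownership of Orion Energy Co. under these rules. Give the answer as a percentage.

By sibling attribution (R2), Chloe Varga is treated as also owning Zara Varga's interest in Clearview Capital LLC, giving 70% + 30% = 100%.
By sibling attribution (R2), Chloe Varga is treated as also owning Zara Varga's interest in Bluewater Textiles S.p.A, giving 53% + 15% = 68%.
Chain via Clearview Capital LLC (R3): 100% × 46% = 46% of Orion Energy Co.
Chain via Bluewater Textiles S.p.A. (R3): 68% × 22% = 14.96% of Orion Energy Co.
Direct interest in Orion Energy Co: 13%.
Aggregating (R1): 46% + 14.96% + 13% = 73.96%.

73.96%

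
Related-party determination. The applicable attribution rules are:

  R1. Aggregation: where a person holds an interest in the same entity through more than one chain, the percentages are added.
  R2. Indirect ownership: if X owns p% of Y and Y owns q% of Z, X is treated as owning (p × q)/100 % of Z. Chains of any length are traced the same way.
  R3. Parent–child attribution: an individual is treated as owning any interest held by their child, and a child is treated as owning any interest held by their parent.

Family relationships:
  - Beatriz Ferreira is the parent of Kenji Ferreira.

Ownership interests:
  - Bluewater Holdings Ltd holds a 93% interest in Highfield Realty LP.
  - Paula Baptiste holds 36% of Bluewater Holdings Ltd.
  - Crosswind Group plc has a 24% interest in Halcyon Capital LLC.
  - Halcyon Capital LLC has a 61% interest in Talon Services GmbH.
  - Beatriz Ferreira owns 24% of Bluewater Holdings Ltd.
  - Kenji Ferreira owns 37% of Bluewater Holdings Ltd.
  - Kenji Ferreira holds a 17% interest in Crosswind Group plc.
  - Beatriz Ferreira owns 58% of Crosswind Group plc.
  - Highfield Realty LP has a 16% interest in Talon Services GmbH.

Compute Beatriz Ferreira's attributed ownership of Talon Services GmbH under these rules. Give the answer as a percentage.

By parent–child attribution (R3), Beatriz Ferreira is treated as also owning Kenji Ferreira's interest in Crosswind Group plc, giving 58% + 17% = 75%.
By parent–child attribution (R3), Beatriz Ferreira is treated as also owning Kenji Ferreira's interest in Bluewater Holdings Ltd, giving 24% + 37% = 61%.
Chain via Crosswind Group plc → Halcyon Capital LLC (R2): 75% × 24% × 61% = 10.98% of Talon Services GmbH.
Chain via Bluewater Holdings Ltd → Highfield Realty LP (R2): 61% × 93% × 16% = 9.0768% of Talon Services GmbH.
Aggregating (R1): 10.98% + 9.0768% = 20.0568%.

20.0568%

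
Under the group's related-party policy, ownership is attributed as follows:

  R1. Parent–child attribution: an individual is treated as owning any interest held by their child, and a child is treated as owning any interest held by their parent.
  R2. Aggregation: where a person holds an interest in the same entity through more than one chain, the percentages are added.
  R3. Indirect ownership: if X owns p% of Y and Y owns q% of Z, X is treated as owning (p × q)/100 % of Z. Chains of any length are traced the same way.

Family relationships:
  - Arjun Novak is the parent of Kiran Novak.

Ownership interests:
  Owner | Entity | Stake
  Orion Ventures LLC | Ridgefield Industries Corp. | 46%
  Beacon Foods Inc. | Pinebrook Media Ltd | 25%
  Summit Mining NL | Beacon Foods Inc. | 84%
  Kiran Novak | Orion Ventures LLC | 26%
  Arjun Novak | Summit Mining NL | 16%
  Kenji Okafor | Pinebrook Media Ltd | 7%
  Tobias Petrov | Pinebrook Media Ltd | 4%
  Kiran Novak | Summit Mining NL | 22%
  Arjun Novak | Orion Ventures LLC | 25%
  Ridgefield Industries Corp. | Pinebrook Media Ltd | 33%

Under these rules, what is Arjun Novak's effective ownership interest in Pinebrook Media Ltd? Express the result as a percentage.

15.7218%

By parent–child attribution (R1), Arjun Novak is treated as also owning Kiran Novak's interest in Summit Mining NL, giving 16% + 22% = 38%.
By parent–child attribution (R1), Arjun Novak is treated as also owning Kiran Novak's interest in Orion Ventures LLC, giving 25% + 26% = 51%.
Chain via Summit Mining NL → Beacon Foods Inc. (R3): 38% × 84% × 25% = 7.98% of Pinebrook Media Ltd.
Chain via Orion Ventures LLC → Ridgefield Industries Corp. (R3): 51% × 46% × 33% = 7.7418% of Pinebrook Media Ltd.
Aggregating (R2): 7.98% + 7.7418% = 15.7218%.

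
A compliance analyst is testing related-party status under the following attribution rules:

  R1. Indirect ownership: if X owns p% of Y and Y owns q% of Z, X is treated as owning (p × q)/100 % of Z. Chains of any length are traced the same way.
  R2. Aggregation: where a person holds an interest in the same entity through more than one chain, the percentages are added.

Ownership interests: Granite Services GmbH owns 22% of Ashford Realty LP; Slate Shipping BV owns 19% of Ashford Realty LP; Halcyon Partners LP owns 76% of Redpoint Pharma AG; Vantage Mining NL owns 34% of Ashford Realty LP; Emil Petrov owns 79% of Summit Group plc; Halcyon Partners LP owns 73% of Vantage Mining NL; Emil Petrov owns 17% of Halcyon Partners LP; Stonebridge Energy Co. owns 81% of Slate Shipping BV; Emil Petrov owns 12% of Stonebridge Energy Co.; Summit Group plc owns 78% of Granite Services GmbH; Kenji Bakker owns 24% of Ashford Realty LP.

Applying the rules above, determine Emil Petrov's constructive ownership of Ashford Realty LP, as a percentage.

Chain via Summit Group plc → Granite Services GmbH (R1): 79% × 78% × 22% = 13.5564% of Ashford Realty LP.
Chain via Halcyon Partners LP → Vantage Mining NL (R1): 17% × 73% × 34% = 4.2194% of Ashford Realty LP.
Chain via Stonebridge Energy Co. → Slate Shipping BV (R1): 12% × 81% × 19% = 1.8468% of Ashford Realty LP.
Aggregating (R2): 13.5564% + 4.2194% + 1.8468% = 19.6226%.

19.6226%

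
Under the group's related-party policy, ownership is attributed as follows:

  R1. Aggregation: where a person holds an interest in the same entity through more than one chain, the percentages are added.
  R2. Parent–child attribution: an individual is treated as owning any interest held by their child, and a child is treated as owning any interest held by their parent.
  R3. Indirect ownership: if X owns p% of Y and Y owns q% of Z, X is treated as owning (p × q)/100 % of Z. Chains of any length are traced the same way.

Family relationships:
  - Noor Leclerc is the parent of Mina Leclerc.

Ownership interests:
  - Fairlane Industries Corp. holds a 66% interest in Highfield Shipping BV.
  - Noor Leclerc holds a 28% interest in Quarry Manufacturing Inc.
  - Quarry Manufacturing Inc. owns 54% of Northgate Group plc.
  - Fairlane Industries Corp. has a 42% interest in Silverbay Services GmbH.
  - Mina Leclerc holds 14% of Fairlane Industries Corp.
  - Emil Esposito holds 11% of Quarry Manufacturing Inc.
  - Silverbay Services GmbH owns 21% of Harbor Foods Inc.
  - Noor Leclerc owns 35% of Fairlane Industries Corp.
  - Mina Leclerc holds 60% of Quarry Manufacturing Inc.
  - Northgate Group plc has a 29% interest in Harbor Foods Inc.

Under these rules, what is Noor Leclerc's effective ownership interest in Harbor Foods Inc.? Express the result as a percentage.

18.1026%

By parent–child attribution (R2), Noor Leclerc is treated as also owning Mina Leclerc's interest in Fairlane Industries Corp, giving 35% + 14% = 49%.
By parent–child attribution (R2), Noor Leclerc is treated as also owning Mina Leclerc's interest in Quarry Manufacturing Inc, giving 28% + 60% = 88%.
Chain via Fairlane Industries Corp. → Silverbay Services GmbH (R3): 49% × 42% × 21% = 4.3218% of Harbor Foods Inc.
Chain via Quarry Manufacturing Inc. → Northgate Group plc (R3): 88% × 54% × 29% = 13.7808% of Harbor Foods Inc.
Aggregating (R1): 4.3218% + 13.7808% = 18.1026%.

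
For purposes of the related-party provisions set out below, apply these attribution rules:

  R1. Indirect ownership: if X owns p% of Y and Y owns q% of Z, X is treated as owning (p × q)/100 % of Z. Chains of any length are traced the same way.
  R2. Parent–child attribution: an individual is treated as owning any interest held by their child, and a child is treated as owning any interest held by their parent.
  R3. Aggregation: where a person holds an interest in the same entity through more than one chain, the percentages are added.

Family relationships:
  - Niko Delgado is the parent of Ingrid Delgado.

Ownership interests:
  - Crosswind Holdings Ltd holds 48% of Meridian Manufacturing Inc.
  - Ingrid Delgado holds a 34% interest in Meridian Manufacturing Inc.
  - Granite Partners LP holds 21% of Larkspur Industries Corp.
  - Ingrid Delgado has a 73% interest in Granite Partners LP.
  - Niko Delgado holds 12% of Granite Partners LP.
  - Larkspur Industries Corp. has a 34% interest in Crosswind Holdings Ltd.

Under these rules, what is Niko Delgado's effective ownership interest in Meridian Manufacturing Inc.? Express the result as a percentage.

36.91312%

By parent–child attribution (R2), Niko Delgado is treated as also owning Ingrid Delgado's interest in Granite Partners LP, giving 12% + 73% = 85%.
By parent–child attribution (R2), Niko Delgado is treated as owning Ingrid Delgado's 34% interest in Meridian Manufacturing Inc.
Chain via Granite Partners LP → Larkspur Industries Corp. → Crosswind Holdings Ltd (R1): 85% × 21% × 34% × 48% = 2.91312% of Meridian Manufacturing Inc.
Direct interest in Meridian Manufacturing Inc: 34%.
Aggregating (R3): 2.91312% + 34% = 36.91312%.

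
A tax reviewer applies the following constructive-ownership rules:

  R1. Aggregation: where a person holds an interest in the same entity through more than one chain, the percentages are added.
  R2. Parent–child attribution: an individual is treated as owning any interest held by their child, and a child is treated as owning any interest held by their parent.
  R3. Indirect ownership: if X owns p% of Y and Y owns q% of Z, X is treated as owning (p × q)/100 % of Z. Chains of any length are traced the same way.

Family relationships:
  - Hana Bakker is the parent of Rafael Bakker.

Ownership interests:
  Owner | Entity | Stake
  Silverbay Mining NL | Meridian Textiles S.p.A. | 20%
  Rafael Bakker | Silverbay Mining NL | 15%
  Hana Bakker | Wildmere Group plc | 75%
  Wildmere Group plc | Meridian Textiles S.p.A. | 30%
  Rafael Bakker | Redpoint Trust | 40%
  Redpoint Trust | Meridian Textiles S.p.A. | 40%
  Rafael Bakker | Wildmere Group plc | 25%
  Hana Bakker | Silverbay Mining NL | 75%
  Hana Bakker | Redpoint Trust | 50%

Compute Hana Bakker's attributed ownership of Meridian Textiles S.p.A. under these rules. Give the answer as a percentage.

By parent–child attribution (R2), Hana Bakker is treated as also owning Rafael Bakker's interest in Silverbay Mining NL, giving 75% + 15% = 90%.
By parent–child attribution (R2), Hana Bakker is treated as also owning Rafael Bakker's interest in Redpoint Trust, giving 50% + 40% = 90%.
By parent–child attribution (R2), Hana Bakker is treated as also owning Rafael Bakker's interest in Wildmere Group plc, giving 75% + 25% = 100%.
Chain via Silverbay Mining NL (R3): 90% × 20% = 18% of Meridian Textiles S.p.A.
Chain via Redpoint Trust (R3): 90% × 40% = 36% of Meridian Textiles S.p.A.
Chain via Wildmere Group plc (R3): 100% × 30% = 30% of Meridian Textiles S.p.A.
Aggregating (R1): 18% + 36% + 30% = 84%.

84%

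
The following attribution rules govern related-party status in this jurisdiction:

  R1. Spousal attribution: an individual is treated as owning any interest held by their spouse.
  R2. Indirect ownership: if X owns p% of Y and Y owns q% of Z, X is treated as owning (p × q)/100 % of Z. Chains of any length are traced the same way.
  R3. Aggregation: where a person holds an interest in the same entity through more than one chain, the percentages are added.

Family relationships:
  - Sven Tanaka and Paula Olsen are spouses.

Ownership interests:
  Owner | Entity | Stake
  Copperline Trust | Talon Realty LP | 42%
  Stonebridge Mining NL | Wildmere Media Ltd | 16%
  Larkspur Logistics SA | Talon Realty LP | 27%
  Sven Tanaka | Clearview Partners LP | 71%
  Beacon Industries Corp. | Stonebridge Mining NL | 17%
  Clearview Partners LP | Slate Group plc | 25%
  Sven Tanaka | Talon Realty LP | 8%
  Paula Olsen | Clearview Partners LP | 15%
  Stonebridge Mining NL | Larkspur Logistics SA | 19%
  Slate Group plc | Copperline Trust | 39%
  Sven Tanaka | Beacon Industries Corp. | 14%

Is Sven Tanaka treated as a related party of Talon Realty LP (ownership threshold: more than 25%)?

No

By spousal attribution (R1), Sven Tanaka is treated as also owning Paula Olsen's interest in Clearview Partners LP, giving 71% + 15% = 86%.
Chain via Beacon Industries Corp. → Stonebridge Mining NL → Larkspur Logistics SA (R2): 14% × 17% × 19% × 27% = 0.122094% of Talon Realty LP.
Chain via Clearview Partners LP → Slate Group plc → Copperline Trust (R2): 86% × 25% × 39% × 42% = 3.5217% of Talon Realty LP.
Direct interest in Talon Realty LP: 8%.
Aggregating (R3): 0.122094% + 3.5217% + 8% = 11.643794%.
11.643794% does not exceed the 25% threshold, so Sven is not a related party to Talon Realty LP.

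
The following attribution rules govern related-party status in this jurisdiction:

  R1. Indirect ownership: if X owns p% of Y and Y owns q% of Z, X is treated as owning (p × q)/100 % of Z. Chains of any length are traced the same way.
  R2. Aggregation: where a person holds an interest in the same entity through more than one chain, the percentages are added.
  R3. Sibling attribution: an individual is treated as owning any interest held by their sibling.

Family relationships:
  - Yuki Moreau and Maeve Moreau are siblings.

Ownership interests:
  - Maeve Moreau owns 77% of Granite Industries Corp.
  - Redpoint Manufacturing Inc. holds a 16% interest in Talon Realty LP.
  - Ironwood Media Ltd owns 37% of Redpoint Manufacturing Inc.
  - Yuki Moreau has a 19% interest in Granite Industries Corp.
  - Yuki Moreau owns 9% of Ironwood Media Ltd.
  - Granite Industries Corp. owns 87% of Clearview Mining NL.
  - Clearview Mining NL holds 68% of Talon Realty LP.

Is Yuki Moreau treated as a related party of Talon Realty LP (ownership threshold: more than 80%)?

By sibling attribution (R3), Yuki Moreau is treated as also owning Maeve Moreau's interest in Granite Industries Corp, giving 19% + 77% = 96%.
Chain via Granite Industries Corp. → Clearview Mining NL (R1): 96% × 87% × 68% = 56.7936% of Talon Realty LP.
Chain via Ironwood Media Ltd → Redpoint Manufacturing Inc. (R1): 9% × 37% × 16% = 0.5328% of Talon Realty LP.
Aggregating (R2): 56.7936% + 0.5328% = 57.3264%.
57.3264% does not exceed the 80% threshold, so Yuki is not a related party to Talon Realty LP.

No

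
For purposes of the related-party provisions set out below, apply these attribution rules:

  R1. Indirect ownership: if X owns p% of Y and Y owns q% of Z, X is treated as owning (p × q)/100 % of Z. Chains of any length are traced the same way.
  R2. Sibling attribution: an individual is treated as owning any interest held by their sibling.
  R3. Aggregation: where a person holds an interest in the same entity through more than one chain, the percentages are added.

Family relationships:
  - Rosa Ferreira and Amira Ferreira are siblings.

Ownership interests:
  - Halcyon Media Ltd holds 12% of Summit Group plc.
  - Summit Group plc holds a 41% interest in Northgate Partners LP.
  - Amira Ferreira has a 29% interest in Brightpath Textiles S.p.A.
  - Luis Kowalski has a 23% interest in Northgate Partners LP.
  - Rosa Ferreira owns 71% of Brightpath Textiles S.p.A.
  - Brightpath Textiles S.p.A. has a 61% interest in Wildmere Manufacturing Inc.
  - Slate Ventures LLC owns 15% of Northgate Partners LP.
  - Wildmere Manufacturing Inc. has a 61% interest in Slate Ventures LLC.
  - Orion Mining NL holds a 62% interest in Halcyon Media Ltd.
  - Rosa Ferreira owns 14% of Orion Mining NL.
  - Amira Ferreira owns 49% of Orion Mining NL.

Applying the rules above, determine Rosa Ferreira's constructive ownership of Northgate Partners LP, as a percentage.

7.503252%

By sibling attribution (R2), Rosa Ferreira is treated as also owning Amira Ferreira's interest in Orion Mining NL, giving 14% + 49% = 63%.
By sibling attribution (R2), Rosa Ferreira is treated as also owning Amira Ferreira's interest in Brightpath Textiles S.p.A, giving 71% + 29% = 100%.
Chain via Orion Mining NL → Halcyon Media Ltd → Summit Group plc (R1): 63% × 62% × 12% × 41% = 1.921752% of Northgate Partners LP.
Chain via Brightpath Textiles S.p.A. → Wildmere Manufacturing Inc. → Slate Ventures LLC (R1): 100% × 61% × 61% × 15% = 5.5815% of Northgate Partners LP.
Aggregating (R3): 1.921752% + 5.5815% = 7.503252%.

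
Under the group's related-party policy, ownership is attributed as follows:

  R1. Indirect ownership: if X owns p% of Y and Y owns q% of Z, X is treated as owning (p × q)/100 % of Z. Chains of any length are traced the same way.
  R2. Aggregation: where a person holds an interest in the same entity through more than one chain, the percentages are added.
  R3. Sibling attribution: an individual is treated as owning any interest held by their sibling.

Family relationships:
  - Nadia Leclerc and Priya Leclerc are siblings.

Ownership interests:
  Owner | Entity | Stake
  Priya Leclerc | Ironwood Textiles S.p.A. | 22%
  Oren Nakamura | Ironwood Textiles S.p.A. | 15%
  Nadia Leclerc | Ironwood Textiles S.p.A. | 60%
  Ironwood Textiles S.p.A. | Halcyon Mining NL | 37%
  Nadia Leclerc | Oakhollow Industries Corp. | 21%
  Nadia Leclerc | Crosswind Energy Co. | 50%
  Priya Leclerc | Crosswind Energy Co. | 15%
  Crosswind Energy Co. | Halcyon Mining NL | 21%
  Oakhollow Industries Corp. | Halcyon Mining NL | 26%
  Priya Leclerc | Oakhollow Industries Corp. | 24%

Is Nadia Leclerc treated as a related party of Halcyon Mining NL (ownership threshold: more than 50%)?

Yes

By sibling attribution (R3), Nadia Leclerc is treated as also owning Priya Leclerc's interest in Ironwood Textiles S.p.A, giving 60% + 22% = 82%.
By sibling attribution (R3), Nadia Leclerc is treated as also owning Priya Leclerc's interest in Crosswind Energy Co, giving 50% + 15% = 65%.
By sibling attribution (R3), Nadia Leclerc is treated as also owning Priya Leclerc's interest in Oakhollow Industries Corp, giving 21% + 24% = 45%.
Chain via Ironwood Textiles S.p.A. (R1): 82% × 37% = 30.34% of Halcyon Mining NL.
Chain via Crosswind Energy Co. (R1): 65% × 21% = 13.65% of Halcyon Mining NL.
Chain via Oakhollow Industries Corp. (R1): 45% × 26% = 11.7% of Halcyon Mining NL.
Aggregating (R2): 30.34% + 13.65% + 11.7% = 55.69%.
55.69% exceeds the 50% threshold, so Nadia is a related party to Halcyon Mining NL.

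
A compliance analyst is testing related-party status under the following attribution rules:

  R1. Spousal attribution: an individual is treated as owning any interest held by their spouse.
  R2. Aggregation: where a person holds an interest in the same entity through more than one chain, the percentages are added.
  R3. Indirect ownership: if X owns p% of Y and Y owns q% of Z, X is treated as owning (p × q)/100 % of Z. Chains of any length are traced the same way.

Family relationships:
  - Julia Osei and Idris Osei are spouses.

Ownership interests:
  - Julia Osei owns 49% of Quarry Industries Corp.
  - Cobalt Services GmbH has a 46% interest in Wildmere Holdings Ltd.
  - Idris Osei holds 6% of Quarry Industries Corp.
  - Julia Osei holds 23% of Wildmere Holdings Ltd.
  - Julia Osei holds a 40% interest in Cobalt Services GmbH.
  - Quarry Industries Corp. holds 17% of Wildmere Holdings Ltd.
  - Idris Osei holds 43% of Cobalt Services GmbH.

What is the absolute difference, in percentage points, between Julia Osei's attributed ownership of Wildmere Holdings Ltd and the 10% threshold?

By spousal attribution (R1), Julia Osei is treated as also owning Idris Osei's interest in Quarry Industries Corp, giving 49% + 6% = 55%.
By spousal attribution (R1), Julia Osei is treated as also owning Idris Osei's interest in Cobalt Services GmbH, giving 40% + 43% = 83%.
Chain via Quarry Industries Corp. (R3): 55% × 17% = 9.35% of Wildmere Holdings Ltd.
Chain via Cobalt Services GmbH (R3): 83% × 46% = 38.18% of Wildmere Holdings Ltd.
Direct interest in Wildmere Holdings Ltd: 23%.
Aggregating (R2): 9.35% + 38.18% + 23% = 70.53%.
70.53% exceeds the 10% threshold by 60.53 percentage points.

60.53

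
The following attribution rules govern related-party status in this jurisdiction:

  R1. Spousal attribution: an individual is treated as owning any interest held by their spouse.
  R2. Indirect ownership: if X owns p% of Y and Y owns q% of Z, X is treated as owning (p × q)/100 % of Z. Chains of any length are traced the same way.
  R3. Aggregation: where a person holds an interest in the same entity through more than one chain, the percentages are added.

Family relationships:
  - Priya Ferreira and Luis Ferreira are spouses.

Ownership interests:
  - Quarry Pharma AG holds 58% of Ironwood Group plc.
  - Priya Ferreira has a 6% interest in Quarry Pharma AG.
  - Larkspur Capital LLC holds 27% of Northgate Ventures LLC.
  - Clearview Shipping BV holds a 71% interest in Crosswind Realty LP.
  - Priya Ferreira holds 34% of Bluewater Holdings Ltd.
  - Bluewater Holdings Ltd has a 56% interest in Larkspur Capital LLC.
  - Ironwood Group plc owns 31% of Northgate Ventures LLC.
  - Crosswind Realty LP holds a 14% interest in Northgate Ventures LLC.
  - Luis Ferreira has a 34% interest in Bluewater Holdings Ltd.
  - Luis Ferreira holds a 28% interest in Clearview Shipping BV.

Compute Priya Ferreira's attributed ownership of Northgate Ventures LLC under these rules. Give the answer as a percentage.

14.1436%

By spousal attribution (R1), Priya Ferreira is treated as also owning Luis Ferreira's interest in Bluewater Holdings Ltd, giving 34% + 34% = 68%.
By spousal attribution (R1), Priya Ferreira is treated as owning Luis Ferreira's 28% interest in Clearview Shipping BV.
Chain via Quarry Pharma AG → Ironwood Group plc (R2): 6% × 58% × 31% = 1.0788% of Northgate Ventures LLC.
Chain via Bluewater Holdings Ltd → Larkspur Capital LLC (R2): 68% × 56% × 27% = 10.2816% of Northgate Ventures LLC.
Chain via Clearview Shipping BV → Crosswind Realty LP (R2): 28% × 71% × 14% = 2.7832% of Northgate Ventures LLC.
Aggregating (R3): 1.0788% + 10.2816% + 2.7832% = 14.1436%.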